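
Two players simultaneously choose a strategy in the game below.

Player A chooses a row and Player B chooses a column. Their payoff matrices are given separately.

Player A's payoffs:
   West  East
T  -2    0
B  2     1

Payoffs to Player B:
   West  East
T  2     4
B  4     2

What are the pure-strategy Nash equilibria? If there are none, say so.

Pure NE: (B, West)

Mark each player's best response to every combination of opponents' strategies; a profile where every player is best-responding is a pure Nash equilibrium.
Player A against West: payoffs -2, 2 → best response B.
Player A against East: payoffs 0, 1 → best response B.
Player B against T: payoffs 2, 4 → best response East.
Player B against B: payoffs 4, 2 → best response West.
Mutual best responses: (B, West).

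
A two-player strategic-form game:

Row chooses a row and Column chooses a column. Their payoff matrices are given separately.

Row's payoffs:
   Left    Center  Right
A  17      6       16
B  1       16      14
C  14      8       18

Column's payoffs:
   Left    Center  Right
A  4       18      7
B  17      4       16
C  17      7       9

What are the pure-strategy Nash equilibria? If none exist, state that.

Check each profile: it is a Nash equilibrium iff no player can strictly gain by switching unilaterally.
(A, Left): Column can switch to Center (4 → 18). Not NE.
(A, Center): Row can switch to B (6 → 16). Not NE.
(A, Right): Row can switch to C (16 → 18). Not NE.
(B, Left): Row can switch to A (1 → 17). Not NE.
(B, Center): Column can switch to Left (4 → 17). Not NE.
(B, Right): Row can switch to A (14 → 16). Not NE.
(C, Left): Row can switch to A (14 → 17). Not NE.
(C, Center): Row can switch to B (8 → 16). Not NE.
(The remaining 1 profile has a profitable deviation by the same check.)

There is no pure-strategy Nash equilibrium.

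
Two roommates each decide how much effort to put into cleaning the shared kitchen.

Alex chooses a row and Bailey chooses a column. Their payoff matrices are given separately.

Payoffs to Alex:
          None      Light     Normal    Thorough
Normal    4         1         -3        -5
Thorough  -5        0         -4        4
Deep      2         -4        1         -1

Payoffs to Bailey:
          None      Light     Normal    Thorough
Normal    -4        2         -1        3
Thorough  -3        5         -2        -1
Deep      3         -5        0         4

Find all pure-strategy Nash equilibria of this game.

No pure-strategy Nash equilibrium.

(Normal, None): Bailey can switch to Light (-4 → 2). Not NE.
(Normal, Light): Bailey can switch to Thorough (2 → 3). Not NE.
(Normal, Normal): Alex can switch to Deep (-3 → 1). Not NE.
(Normal, Thorough): Alex can switch to Thorough (-5 → 4). Not NE.
(Thorough, None): Alex can switch to Normal (-5 → 4). Not NE.
(Thorough, Light): Alex can switch to Normal (0 → 1). Not NE.
(Thorough, Normal): Alex can switch to Normal (-4 → -3). Not NE.
(Thorough, Thorough): Bailey can switch to Light (-1 → 5). Not NE.
(The remaining 4 profiles each have a profitable deviation by the same check.)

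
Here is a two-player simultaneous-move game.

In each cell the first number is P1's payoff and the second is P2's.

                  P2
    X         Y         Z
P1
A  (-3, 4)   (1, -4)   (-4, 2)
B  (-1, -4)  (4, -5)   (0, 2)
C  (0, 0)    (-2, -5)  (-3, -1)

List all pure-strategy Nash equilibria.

(B, Z); (C, X)

P1 against X: payoffs -3, -1, 0 → best response C.
P1 against Y: payoffs 1, 4, -2 → best response B.
P1 against Z: payoffs -4, 0, -3 → best response B.
P2 against A: payoffs 4, -4, 2 → best response X.
P2 against B: payoffs -4, -5, 2 → best response Z.
P2 against C: payoffs 0, -5, -1 → best response X.
Mutual best responses: (B, Z); (C, X).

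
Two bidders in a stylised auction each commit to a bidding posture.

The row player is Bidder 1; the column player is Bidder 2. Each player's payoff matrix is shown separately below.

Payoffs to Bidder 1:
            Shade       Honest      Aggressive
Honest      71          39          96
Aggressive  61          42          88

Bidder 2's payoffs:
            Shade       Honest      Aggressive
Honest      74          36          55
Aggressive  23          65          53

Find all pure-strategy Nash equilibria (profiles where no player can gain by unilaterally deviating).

The pure Nash equilibria are (Honest, Shade); (Aggressive, Honest).

Bidder 1 against Shade: payoffs 71, 61 → best response Honest.
Bidder 1 against Honest: payoffs 39, 42 → best response Aggressive.
Bidder 1 against Aggressive: payoffs 96, 88 → best response Honest.
Bidder 2 against Honest: payoffs 74, 36, 55 → best response Shade.
Bidder 2 against Aggressive: payoffs 23, 65, 53 → best response Honest.
Mutual best responses: (Honest, Shade); (Aggressive, Honest).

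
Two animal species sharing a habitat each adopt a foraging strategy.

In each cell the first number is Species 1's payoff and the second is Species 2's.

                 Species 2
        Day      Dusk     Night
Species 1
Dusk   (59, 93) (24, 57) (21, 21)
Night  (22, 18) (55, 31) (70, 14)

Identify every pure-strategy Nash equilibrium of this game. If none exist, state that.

(Dusk, Day), (Night, Dusk)

(Dusk, Day): Species 1 gets 59, best alternative 22; Species 2 gets 93, best alternative 57. No profitable deviation — NE.
(Dusk, Dusk): Species 1 can switch to Night (24 → 55). Not NE.
(Dusk, Night): Species 1 can switch to Night (21 → 70). Not NE.
(Night, Day): Species 1 can switch to Dusk (22 → 59). Not NE.
(Night, Dusk): Species 1 gets 55, best alternative 24; Species 2 gets 31, best alternative 18. No profitable deviation — NE.
(Night, Night): Species 2 can switch to Day (14 → 18). Not NE.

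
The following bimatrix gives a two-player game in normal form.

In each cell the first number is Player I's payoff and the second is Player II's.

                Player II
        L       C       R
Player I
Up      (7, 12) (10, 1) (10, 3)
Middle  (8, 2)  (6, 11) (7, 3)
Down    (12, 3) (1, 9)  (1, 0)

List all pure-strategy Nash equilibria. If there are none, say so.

There is no pure-strategy Nash equilibrium.

(Up, L): Player I can switch to Middle (7 → 8). Not NE.
(Up, C): Player II can switch to L (1 → 12). Not NE.
(Up, R): Player II can switch to L (3 → 12). Not NE.
(Middle, L): Player I can switch to Down (8 → 12). Not NE.
(Middle, C): Player I can switch to Up (6 → 10). Not NE.
(Middle, R): Player I can switch to Up (7 → 10). Not NE.
(Down, L): Player II can switch to C (3 → 9). Not NE.
(Down, C): Player I can switch to Up (1 → 10). Not NE.
(The remaining 1 profile has a profitable deviation by the same check.)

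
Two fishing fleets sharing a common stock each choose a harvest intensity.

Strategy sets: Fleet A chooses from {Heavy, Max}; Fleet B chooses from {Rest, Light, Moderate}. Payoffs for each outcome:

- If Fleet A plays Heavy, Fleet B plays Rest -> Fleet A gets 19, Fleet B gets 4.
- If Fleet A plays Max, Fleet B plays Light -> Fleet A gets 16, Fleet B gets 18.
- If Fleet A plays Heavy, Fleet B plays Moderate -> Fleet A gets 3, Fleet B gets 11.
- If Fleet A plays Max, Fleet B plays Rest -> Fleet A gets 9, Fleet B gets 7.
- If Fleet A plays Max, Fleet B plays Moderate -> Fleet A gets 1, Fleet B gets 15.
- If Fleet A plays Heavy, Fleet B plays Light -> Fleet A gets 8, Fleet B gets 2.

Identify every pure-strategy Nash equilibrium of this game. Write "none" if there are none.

(Heavy, Rest): Fleet B can switch to Moderate (4 → 11). Not NE.
(Heavy, Light): Fleet A can switch to Max (8 → 16). Not NE.
(Heavy, Moderate): Fleet A gets 3, best alternative 1; Fleet B gets 11, best alternative 4. No profitable deviation — NE.
(Max, Rest): Fleet A can switch to Heavy (9 → 19). Not NE.
(Max, Light): Fleet A gets 16, best alternative 8; Fleet B gets 18, best alternative 15. No profitable deviation — NE.
(Max, Moderate): Fleet A can switch to Heavy (1 → 3). Not NE.

Pure-strategy Nash equilibria: (Heavy, Moderate) and (Max, Light)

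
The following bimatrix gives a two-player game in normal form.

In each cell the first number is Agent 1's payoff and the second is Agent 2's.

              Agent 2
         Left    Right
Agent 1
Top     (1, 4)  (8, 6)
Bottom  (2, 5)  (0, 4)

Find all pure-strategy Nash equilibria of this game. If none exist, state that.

For each strategy profile, look for a profitable unilateral deviation.
(Top, Left): Agent 1 can switch to Bottom (1 → 2). Not NE.
(Top, Right): Agent 1 gets 8, best alternative 0; Agent 2 gets 6, best alternative 4. No profitable deviation — NE.
(Bottom, Left): Agent 1 gets 2, best alternative 1; Agent 2 gets 5, best alternative 4. No profitable deviation — NE.
(Bottom, Right): Agent 1 can switch to Top (0 → 8). Not NE.

(Top, Right), (Bottom, Left)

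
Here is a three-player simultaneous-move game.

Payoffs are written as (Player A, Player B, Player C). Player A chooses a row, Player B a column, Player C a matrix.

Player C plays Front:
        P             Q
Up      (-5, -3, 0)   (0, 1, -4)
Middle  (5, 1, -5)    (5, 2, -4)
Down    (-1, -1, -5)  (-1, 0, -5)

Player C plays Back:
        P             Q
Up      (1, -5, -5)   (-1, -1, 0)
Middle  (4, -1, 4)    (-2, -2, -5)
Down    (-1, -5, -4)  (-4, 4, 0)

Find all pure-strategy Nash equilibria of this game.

For each player, find the best response to each opponent profile; mutual best responses are the pure NE.
Player A against (P, Front): payoffs -5, 5, -1 → best response Middle.
Player A against (P, Back): payoffs 1, 4, -1 → best response Middle.
Player A against (Q, Front): payoffs 0, 5, -1 → best response Middle.
Player A against (Q, Back): payoffs -1, -2, -4 → best response Up.
Player B against (Up, Front): payoffs -3, 1 → best response Q.
Player B against (Up, Back): payoffs -5, -1 → best response Q.
Player B against (Middle, Front): payoffs 1, 2 → best response Q.
Player B against (Middle, Back): payoffs -1, -2 → best response P.
Player B against (Down, Front): payoffs -1, 0 → best response Q.
Player B against (Down, Back): payoffs -5, 4 → best response Q.
Player C against (Up, P): payoffs 0, -5 → best response Front.
Player C against (Up, Q): payoffs -4, 0 → best response Back.
Player C against (Middle, P): payoffs -5, 4 → best response Back.
Player C against (Middle, Q): payoffs -4, -5 → best response Front.
Player C against (Down, P): payoffs -5, -4 → best response Back.
Player C against (Down, Q): payoffs -5, 0 → best response Back.
Mutual best responses: (Up, Q, Back); (Middle, P, Back); (Middle, Q, Front).

(Up, Q, Back) and (Middle, P, Back) and (Middle, Q, Front)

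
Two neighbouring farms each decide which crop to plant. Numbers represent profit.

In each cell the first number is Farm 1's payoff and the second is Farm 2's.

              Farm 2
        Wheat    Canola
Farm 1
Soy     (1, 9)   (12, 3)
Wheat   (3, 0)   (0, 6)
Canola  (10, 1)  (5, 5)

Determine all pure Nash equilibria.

Check each profile: it is a Nash equilibrium iff no player can strictly gain by switching unilaterally.
(Soy, Wheat): Farm 1 can switch to Wheat (1 → 3). Not NE.
(Soy, Canola): Farm 2 can switch to Wheat (3 → 9). Not NE.
(Wheat, Wheat): Farm 1 can switch to Canola (3 → 10). Not NE.
(Wheat, Canola): Farm 1 can switch to Soy (0 → 12). Not NE.
(Canola, Wheat): Farm 2 can switch to Canola (1 → 5). Not NE.
(Canola, Canola): Farm 1 can switch to Soy (5 → 12). Not NE.

This game has no pure Nash equilibrium.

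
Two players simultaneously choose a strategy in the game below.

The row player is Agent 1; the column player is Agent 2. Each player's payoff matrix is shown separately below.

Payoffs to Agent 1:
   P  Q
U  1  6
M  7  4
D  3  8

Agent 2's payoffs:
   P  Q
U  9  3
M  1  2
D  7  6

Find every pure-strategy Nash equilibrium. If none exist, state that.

This game has no pure Nash equilibrium.

Agent 1 against P: payoffs 1, 7, 3 → best response M.
Agent 1 against Q: payoffs 6, 4, 8 → best response D.
Agent 2 against U: payoffs 9, 3 → best response P.
Agent 2 against M: payoffs 1, 2 → best response Q.
Agent 2 against D: payoffs 7, 6 → best response P.
No profile is a mutual best response for all players.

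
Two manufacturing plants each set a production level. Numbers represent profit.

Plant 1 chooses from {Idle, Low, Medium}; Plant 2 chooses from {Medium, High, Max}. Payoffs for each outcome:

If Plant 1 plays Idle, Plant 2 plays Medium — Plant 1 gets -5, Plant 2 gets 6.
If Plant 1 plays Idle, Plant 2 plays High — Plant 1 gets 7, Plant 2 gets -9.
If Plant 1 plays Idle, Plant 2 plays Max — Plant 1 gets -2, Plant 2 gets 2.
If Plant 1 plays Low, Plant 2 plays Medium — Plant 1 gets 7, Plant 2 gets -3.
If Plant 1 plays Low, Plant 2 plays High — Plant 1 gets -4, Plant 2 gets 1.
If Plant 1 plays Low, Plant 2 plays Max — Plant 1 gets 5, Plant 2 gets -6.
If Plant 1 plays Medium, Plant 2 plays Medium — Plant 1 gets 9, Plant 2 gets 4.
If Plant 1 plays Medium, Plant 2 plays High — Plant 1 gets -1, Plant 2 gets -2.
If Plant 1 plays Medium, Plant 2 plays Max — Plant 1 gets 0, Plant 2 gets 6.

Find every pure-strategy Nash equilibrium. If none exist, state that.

There is no pure-strategy Nash equilibrium.

Plant 1 against Medium: payoffs -5, 7, 9 → best response Medium.
Plant 1 against High: payoffs 7, -4, -1 → best response Idle.
Plant 1 against Max: payoffs -2, 5, 0 → best response Low.
Plant 2 against Idle: payoffs 6, -9, 2 → best response Medium.
Plant 2 against Low: payoffs -3, 1, -6 → best response High.
Plant 2 against Medium: payoffs 4, -2, 6 → best response Max.
No profile is a mutual best response for all players.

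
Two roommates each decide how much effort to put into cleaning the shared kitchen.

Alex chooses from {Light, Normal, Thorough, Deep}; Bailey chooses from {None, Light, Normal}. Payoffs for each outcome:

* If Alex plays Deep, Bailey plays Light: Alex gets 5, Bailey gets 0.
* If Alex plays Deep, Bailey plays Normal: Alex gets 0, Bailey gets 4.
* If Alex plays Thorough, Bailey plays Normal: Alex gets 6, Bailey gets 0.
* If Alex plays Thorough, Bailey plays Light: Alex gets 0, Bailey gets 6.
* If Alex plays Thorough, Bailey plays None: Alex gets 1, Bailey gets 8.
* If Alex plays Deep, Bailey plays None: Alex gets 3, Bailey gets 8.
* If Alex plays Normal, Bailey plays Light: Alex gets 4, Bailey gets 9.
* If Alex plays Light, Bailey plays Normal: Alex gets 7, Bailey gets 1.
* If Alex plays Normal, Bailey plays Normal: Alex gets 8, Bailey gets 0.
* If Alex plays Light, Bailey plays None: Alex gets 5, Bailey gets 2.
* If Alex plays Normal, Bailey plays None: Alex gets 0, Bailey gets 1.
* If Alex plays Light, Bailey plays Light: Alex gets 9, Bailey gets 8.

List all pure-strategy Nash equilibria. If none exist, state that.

For each player, find the best response to each opponent profile; mutual best responses are the pure NE.
Alex against None: payoffs 5, 0, 1, 3 → best response Light.
Alex against Light: payoffs 9, 4, 0, 5 → best response Light.
Alex against Normal: payoffs 7, 8, 6, 0 → best response Normal.
Bailey against Light: payoffs 2, 8, 1 → best response Light.
Bailey against Normal: payoffs 1, 9, 0 → best response Light.
Bailey against Thorough: payoffs 8, 6, 0 → best response None.
Bailey against Deep: payoffs 8, 0, 4 → best response None.
Mutual best responses: (Light, Light).

(Light, Light)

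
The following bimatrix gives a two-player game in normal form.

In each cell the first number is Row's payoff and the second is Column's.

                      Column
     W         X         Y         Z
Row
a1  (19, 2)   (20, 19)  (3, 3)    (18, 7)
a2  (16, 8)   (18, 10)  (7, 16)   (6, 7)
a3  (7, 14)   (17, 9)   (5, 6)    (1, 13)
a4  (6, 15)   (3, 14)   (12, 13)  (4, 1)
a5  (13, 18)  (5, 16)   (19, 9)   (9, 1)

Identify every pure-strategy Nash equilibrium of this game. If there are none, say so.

The unique pure-strategy Nash equilibrium is (a1, X).

(a1, W): Column can switch to X (2 → 19). Not NE.
(a1, X): Row gets 20, best alternative 18; Column gets 19, best alternative 7. No profitable deviation — NE.
(a1, Y): Row can switch to a2 (3 → 7). Not NE.
(a1, Z): Column can switch to X (7 → 19). Not NE.
(a2, W): Row can switch to a1 (16 → 19). Not NE.
(a2, X): Row can switch to a1 (18 → 20). Not NE.
(a2, Y): Row can switch to a4 (7 → 12). Not NE.
(a2, Z): Row can switch to a1 (6 → 18). Not NE.
(a3, W): Row can switch to a1 (7 → 19). Not NE.
(a3, X): Row can switch to a1 (17 → 20). Not NE.
(a3, Y): Row can switch to a2 (5 → 7). Not NE.
(The remaining 9 profiles each have a profitable deviation by the same check.)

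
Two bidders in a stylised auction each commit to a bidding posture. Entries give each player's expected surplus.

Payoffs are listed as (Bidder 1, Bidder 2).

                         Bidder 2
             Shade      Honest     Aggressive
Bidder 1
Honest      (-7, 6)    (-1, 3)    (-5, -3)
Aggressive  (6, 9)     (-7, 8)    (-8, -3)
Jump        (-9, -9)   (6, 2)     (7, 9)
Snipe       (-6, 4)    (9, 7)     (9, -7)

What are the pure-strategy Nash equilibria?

For each strategy profile, look for a profitable unilateral deviation.
(Honest, Shade): Bidder 1 can switch to Aggressive (-7 → 6). Not NE.
(Honest, Honest): Bidder 1 can switch to Jump (-1 → 6). Not NE.
(Honest, Aggressive): Bidder 1 can switch to Jump (-5 → 7). Not NE.
(Aggressive, Shade): Bidder 1 gets 6, best alternative -6; Bidder 2 gets 9, best alternative 8. No profitable deviation — NE.
(Aggressive, Honest): Bidder 1 can switch to Honest (-7 → -1). Not NE.
(Aggressive, Aggressive): Bidder 1 can switch to Honest (-8 → -5). Not NE.
(Jump, Shade): Bidder 1 can switch to Honest (-9 → -7). Not NE.
(Jump, Honest): Bidder 1 can switch to Snipe (6 → 9). Not NE.
(Jump, Aggressive): Bidder 1 can switch to Snipe (7 → 9). Not NE.
(Snipe, Shade): Bidder 1 can switch to Aggressive (-6 → 6). Not NE.
(Snipe, Honest): Bidder 1 gets 9, best alternative 6; Bidder 2 gets 7, best alternative 4. No profitable deviation — NE.
(Snipe, Aggressive): Bidder 2 can switch to Shade (-7 → 4). Not NE.

The pure Nash equilibria are (Aggressive, Shade), (Snipe, Honest).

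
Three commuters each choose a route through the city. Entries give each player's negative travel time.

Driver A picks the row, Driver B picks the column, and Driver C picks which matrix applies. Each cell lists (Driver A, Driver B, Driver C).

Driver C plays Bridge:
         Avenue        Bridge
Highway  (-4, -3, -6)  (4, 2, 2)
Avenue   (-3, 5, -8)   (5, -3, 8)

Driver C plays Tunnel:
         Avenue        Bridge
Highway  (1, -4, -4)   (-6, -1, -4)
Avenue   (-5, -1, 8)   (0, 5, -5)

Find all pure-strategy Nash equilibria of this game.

No pure-strategy Nash equilibrium.

Driver A against (Avenue, Bridge): payoffs -4, -3 → best response Avenue.
Driver A against (Avenue, Tunnel): payoffs 1, -5 → best response Highway.
Driver A against (Bridge, Bridge): payoffs 4, 5 → best response Avenue.
Driver A against (Bridge, Tunnel): payoffs -6, 0 → best response Avenue.
Driver B against (Highway, Bridge): payoffs -3, 2 → best response Bridge.
Driver B against (Highway, Tunnel): payoffs -4, -1 → best response Bridge.
Driver B against (Avenue, Bridge): payoffs 5, -3 → best response Avenue.
Driver B against (Avenue, Tunnel): payoffs -1, 5 → best response Bridge.
Driver C against (Highway, Avenue): payoffs -6, -4 → best response Tunnel.
Driver C against (Highway, Bridge): payoffs 2, -4 → best response Bridge.
Driver C against (Avenue, Avenue): payoffs -8, 8 → best response Tunnel.
Driver C against (Avenue, Bridge): payoffs 8, -5 → best response Bridge.
No profile is a mutual best response for all players.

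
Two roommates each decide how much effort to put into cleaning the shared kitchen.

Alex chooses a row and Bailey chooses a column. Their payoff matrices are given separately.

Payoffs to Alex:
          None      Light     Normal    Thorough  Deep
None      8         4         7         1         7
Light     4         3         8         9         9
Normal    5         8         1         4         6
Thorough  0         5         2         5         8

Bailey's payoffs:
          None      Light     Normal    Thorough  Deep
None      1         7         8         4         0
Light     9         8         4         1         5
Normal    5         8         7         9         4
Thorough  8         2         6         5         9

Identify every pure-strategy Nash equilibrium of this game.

none

(None, None): Bailey can switch to Light (1 → 7). Not NE.
(None, Light): Alex can switch to Normal (4 → 8). Not NE.
(None, Normal): Alex can switch to Light (7 → 8). Not NE.
(None, Thorough): Alex can switch to Light (1 → 9). Not NE.
(None, Deep): Alex can switch to Light (7 → 9). Not NE.
(Light, None): Alex can switch to None (4 → 8). Not NE.
(Light, Light): Alex can switch to None (3 → 4). Not NE.
(Light, Normal): Bailey can switch to None (4 → 9). Not NE.
(The remaining 12 profiles each have a profitable deviation by the same check.)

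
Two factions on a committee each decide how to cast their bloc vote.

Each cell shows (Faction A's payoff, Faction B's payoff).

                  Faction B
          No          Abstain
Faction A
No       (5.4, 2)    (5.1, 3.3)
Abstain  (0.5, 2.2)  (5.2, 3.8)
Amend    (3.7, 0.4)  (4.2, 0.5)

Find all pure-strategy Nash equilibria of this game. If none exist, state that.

(Abstain, Abstain)

Mark each player's best response to every combination of opponents' strategies; a profile where every player is best-responding is a pure Nash equilibrium.
Faction A against No: payoffs 5.4, 0.5, 3.7 → best response No.
Faction A against Abstain: payoffs 5.1, 5.2, 4.2 → best response Abstain.
Faction B against No: payoffs 2, 3.3 → best response Abstain.
Faction B against Abstain: payoffs 2.2, 3.8 → best response Abstain.
Faction B against Amend: payoffs 0.4, 0.5 → best response Abstain.
Mutual best responses: (Abstain, Abstain).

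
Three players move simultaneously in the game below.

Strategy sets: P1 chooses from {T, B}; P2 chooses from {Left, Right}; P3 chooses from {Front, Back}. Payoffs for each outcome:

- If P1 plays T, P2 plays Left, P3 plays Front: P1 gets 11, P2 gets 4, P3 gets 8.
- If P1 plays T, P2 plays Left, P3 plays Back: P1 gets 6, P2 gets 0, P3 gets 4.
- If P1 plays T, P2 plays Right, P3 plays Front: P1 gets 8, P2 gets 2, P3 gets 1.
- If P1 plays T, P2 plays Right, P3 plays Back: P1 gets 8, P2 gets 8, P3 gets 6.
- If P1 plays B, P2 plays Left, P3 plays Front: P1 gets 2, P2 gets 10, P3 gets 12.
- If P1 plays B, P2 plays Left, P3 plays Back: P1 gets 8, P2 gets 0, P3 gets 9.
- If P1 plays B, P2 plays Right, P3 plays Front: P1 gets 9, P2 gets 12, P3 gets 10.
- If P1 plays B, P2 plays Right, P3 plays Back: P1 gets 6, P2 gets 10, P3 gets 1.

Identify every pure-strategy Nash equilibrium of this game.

(T, Left, Front) and (T, Right, Back) and (B, Right, Front)

Mark each player's best response to every combination of opponents' strategies; a profile where every player is best-responding is a pure Nash equilibrium.
P1 against (Left, Front): payoffs 11, 2 → best response T.
P1 against (Left, Back): payoffs 6, 8 → best response B.
P1 against (Right, Front): payoffs 8, 9 → best response B.
P1 against (Right, Back): payoffs 8, 6 → best response T.
P2 against (T, Front): payoffs 4, 2 → best response Left.
P2 against (T, Back): payoffs 0, 8 → best response Right.
P2 against (B, Front): payoffs 10, 12 → best response Right.
P2 against (B, Back): payoffs 0, 10 → best response Right.
P3 against (T, Left): payoffs 8, 4 → best response Front.
P3 against (T, Right): payoffs 1, 6 → best response Back.
P3 against (B, Left): payoffs 12, 9 → best response Front.
P3 against (B, Right): payoffs 10, 1 → best response Front.
Mutual best responses: (T, Left, Front); (T, Right, Back); (B, Right, Front).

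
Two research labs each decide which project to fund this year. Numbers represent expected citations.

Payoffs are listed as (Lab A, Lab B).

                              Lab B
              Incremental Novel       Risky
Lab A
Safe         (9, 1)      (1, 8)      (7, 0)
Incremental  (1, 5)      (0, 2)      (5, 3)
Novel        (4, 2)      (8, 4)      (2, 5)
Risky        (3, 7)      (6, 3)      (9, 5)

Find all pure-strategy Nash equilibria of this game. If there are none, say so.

(Safe, Incremental): Lab B can switch to Novel (1 → 8). Not NE.
(Safe, Novel): Lab A can switch to Novel (1 → 8). Not NE.
(Safe, Risky): Lab A can switch to Risky (7 → 9). Not NE.
(Incremental, Incremental): Lab A can switch to Safe (1 → 9). Not NE.
(Incremental, Novel): Lab A can switch to Safe (0 → 1). Not NE.
(Incremental, Risky): Lab A can switch to Safe (5 → 7). Not NE.
(Novel, Incremental): Lab A can switch to Safe (4 → 9). Not NE.
(Novel, Novel): Lab B can switch to Risky (4 → 5). Not NE.
(Novel, Risky): Lab A can switch to Safe (2 → 7). Not NE.
(Risky, Incremental): Lab A can switch to Safe (3 → 9). Not NE.
(Risky, Novel): Lab A can switch to Novel (6 → 8). Not NE.
(Risky, Risky): Lab B can switch to Incremental (5 → 7). Not NE.

There is no pure-strategy Nash equilibrium.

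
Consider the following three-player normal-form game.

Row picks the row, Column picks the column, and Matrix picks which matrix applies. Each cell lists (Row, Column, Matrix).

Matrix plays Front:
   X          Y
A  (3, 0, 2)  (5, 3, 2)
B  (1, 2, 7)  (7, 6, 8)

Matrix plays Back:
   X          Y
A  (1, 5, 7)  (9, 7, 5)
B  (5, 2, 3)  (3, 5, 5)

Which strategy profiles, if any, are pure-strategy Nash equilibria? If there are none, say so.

The pure Nash equilibria are (A, Y, Back); (B, Y, Front).

(A, X, Front): Column can switch to Y (0 → 3). Not NE.
(A, X, Back): Row can switch to B (1 → 5). Not NE.
(A, Y, Front): Row can switch to B (5 → 7). Not NE.
(A, Y, Back): Row gets 9, best alternative 3; Column gets 7, best alternative 5; Matrix gets 5, best alternative 2. No profitable deviation — NE.
(B, X, Front): Row can switch to A (1 → 3). Not NE.
(B, X, Back): Column can switch to Y (2 → 5). Not NE.
(B, Y, Front): Row gets 7, best alternative 5; Column gets 6, best alternative 2; Matrix gets 8, best alternative 5. No profitable deviation — NE.
(B, Y, Back): Row can switch to A (3 → 9). Not NE.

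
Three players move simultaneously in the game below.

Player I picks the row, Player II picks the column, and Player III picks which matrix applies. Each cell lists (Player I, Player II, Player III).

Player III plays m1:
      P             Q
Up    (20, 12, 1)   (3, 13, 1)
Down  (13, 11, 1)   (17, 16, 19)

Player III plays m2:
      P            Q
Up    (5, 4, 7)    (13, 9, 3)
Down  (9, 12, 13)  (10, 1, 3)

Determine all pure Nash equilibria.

(Up, Q, m2); (Down, P, m2); (Down, Q, m1)

(Up, P, m1): Player II can switch to Q (12 → 13). Not NE.
(Up, P, m2): Player I can switch to Down (5 → 9). Not NE.
(Up, Q, m1): Player I can switch to Down (3 → 17). Not NE.
(Up, Q, m2): Player I gets 13, best alternative 10; Player II gets 9, best alternative 4; Player III gets 3, best alternative 1. No profitable deviation — NE.
(Down, P, m1): Player I can switch to Up (13 → 20). Not NE.
(Down, P, m2): Player I gets 9, best alternative 5; Player II gets 12, best alternative 1; Player III gets 13, best alternative 1. No profitable deviation — NE.
(Down, Q, m1): Player I gets 17, best alternative 3; Player II gets 16, best alternative 11; Player III gets 19, best alternative 3. No profitable deviation — NE.
(Down, Q, m2): Player I can switch to Up (10 → 13). Not NE.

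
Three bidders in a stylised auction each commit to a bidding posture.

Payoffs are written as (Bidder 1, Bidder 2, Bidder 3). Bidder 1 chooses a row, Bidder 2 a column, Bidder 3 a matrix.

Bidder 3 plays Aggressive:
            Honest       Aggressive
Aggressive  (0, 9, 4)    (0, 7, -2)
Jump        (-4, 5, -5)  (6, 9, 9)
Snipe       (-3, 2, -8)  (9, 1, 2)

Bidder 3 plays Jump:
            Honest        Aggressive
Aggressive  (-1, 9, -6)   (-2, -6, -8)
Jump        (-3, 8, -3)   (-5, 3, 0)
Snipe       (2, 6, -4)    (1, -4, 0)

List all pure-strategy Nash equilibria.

The pure Nash equilibria are (Aggressive, Honest, Aggressive) and (Snipe, Honest, Jump).

Mark each player's best response to every combination of opponents' strategies; a profile where every player is best-responding is a pure Nash equilibrium.
Bidder 1 against (Honest, Aggressive): payoffs 0, -4, -3 → best response Aggressive.
Bidder 1 against (Honest, Jump): payoffs -1, -3, 2 → best response Snipe.
Bidder 1 against (Aggressive, Aggressive): payoffs 0, 6, 9 → best response Snipe.
Bidder 1 against (Aggressive, Jump): payoffs -2, -5, 1 → best response Snipe.
Bidder 2 against (Aggressive, Aggressive): payoffs 9, 7 → best response Honest.
Bidder 2 against (Aggressive, Jump): payoffs 9, -6 → best response Honest.
Bidder 2 against (Jump, Aggressive): payoffs 5, 9 → best response Aggressive.
Bidder 2 against (Jump, Jump): payoffs 8, 3 → best response Honest.
Bidder 2 against (Snipe, Aggressive): payoffs 2, 1 → best response Honest.
Bidder 2 against (Snipe, Jump): payoffs 6, -4 → best response Honest.
Bidder 3 against (Aggressive, Honest): payoffs 4, -6 → best response Aggressive.
Bidder 3 against (Aggressive, Aggressive): payoffs -2, -8 → best response Aggressive.
Bidder 3 against (Jump, Honest): payoffs -5, -3 → best response Jump.
Bidder 3 against (Jump, Aggressive): payoffs 9, 0 → best response Aggressive.
Bidder 3 against (Snipe, Honest): payoffs -8, -4 → best response Jump.
Bidder 3 against (Snipe, Aggressive): payoffs 2, 0 → best response Aggressive.
Mutual best responses: (Aggressive, Honest, Aggressive); (Snipe, Honest, Jump).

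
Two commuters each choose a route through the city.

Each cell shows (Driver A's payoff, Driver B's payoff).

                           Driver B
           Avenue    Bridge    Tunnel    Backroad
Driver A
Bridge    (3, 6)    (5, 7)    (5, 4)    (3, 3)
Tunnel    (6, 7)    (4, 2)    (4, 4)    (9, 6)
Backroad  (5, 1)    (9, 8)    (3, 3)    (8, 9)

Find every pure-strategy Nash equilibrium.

Driver A against Avenue: payoffs 3, 6, 5 → best response Tunnel.
Driver A against Bridge: payoffs 5, 4, 9 → best response Backroad.
Driver A against Tunnel: payoffs 5, 4, 3 → best response Bridge.
Driver A against Backroad: payoffs 3, 9, 8 → best response Tunnel.
Driver B against Bridge: payoffs 6, 7, 4, 3 → best response Bridge.
Driver B against Tunnel: payoffs 7, 2, 4, 6 → best response Avenue.
Driver B against Backroad: payoffs 1, 8, 3, 9 → best response Backroad.
Mutual best responses: (Tunnel, Avenue).

(Tunnel, Avenue)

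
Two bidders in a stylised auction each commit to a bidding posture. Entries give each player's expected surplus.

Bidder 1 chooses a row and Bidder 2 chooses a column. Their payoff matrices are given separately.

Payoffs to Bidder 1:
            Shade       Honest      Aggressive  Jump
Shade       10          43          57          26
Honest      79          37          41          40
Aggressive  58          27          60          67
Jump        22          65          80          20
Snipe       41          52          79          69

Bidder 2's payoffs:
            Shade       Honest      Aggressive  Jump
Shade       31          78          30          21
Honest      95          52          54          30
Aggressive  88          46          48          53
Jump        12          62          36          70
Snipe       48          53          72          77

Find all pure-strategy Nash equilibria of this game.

Bidder 1 against Shade: payoffs 10, 79, 58, 22, 41 → best response Honest.
Bidder 1 against Honest: payoffs 43, 37, 27, 65, 52 → best response Jump.
Bidder 1 against Aggressive: payoffs 57, 41, 60, 80, 79 → best response Jump.
Bidder 1 against Jump: payoffs 26, 40, 67, 20, 69 → best response Snipe.
Bidder 2 against Shade: payoffs 31, 78, 30, 21 → best response Honest.
Bidder 2 against Honest: payoffs 95, 52, 54, 30 → best response Shade.
Bidder 2 against Aggressive: payoffs 88, 46, 48, 53 → best response Shade.
Bidder 2 against Jump: payoffs 12, 62, 36, 70 → best response Jump.
Bidder 2 against Snipe: payoffs 48, 53, 72, 77 → best response Jump.
Mutual best responses: (Honest, Shade); (Snipe, Jump).

The pure Nash equilibria are (Honest, Shade), (Snipe, Jump).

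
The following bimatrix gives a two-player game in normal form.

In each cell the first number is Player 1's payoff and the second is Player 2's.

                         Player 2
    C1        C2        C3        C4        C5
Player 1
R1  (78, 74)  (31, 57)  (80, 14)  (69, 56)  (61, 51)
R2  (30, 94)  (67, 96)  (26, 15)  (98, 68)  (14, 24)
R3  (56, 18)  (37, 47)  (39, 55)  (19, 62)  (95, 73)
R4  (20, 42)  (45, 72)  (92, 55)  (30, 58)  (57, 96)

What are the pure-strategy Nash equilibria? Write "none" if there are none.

(R1, C1), (R2, C2), (R3, C5)

Player 1 against C1: payoffs 78, 30, 56, 20 → best response R1.
Player 1 against C2: payoffs 31, 67, 37, 45 → best response R2.
Player 1 against C3: payoffs 80, 26, 39, 92 → best response R4.
Player 1 against C4: payoffs 69, 98, 19, 30 → best response R2.
Player 1 against C5: payoffs 61, 14, 95, 57 → best response R3.
Player 2 against R1: payoffs 74, 57, 14, 56, 51 → best response C1.
Player 2 against R2: payoffs 94, 96, 15, 68, 24 → best response C2.
Player 2 against R3: payoffs 18, 47, 55, 62, 73 → best response C5.
Player 2 against R4: payoffs 42, 72, 55, 58, 96 → best response C5.
Mutual best responses: (R1, C1); (R2, C2); (R3, C5).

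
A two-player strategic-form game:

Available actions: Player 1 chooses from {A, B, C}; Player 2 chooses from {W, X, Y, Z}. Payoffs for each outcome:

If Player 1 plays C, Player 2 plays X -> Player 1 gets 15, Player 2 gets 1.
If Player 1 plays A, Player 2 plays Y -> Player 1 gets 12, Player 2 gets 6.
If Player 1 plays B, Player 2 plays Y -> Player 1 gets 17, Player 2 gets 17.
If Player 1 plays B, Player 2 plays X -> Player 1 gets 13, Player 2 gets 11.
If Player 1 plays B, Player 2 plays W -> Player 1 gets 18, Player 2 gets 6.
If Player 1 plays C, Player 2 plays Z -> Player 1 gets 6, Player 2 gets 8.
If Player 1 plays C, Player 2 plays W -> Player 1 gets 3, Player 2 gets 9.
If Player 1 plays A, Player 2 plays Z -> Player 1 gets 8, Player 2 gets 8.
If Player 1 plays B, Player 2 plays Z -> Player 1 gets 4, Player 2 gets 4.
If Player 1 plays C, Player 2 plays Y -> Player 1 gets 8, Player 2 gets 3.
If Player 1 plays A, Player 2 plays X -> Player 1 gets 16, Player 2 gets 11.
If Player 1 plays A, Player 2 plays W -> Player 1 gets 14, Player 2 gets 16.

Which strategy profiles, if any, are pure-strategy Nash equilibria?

Player 1 against W: payoffs 14, 18, 3 → best response B.
Player 1 against X: payoffs 16, 13, 15 → best response A.
Player 1 against Y: payoffs 12, 17, 8 → best response B.
Player 1 against Z: payoffs 8, 4, 6 → best response A.
Player 2 against A: payoffs 16, 11, 6, 8 → best response W.
Player 2 against B: payoffs 6, 11, 17, 4 → best response Y.
Player 2 against C: payoffs 9, 1, 3, 8 → best response W.
Mutual best responses: (B, Y).

The unique pure-strategy Nash equilibrium is (B, Y).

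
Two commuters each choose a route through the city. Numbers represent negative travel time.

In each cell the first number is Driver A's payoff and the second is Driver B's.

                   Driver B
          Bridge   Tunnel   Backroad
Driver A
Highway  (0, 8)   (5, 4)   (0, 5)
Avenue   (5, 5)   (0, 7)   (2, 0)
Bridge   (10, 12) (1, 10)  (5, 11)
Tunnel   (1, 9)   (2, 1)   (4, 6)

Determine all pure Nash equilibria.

Check each profile: it is a Nash equilibrium iff no player can strictly gain by switching unilaterally.
(Highway, Bridge): Driver A can switch to Avenue (0 → 5). Not NE.
(Highway, Tunnel): Driver B can switch to Bridge (4 → 8). Not NE.
(Highway, Backroad): Driver A can switch to Avenue (0 → 2). Not NE.
(Avenue, Bridge): Driver A can switch to Bridge (5 → 10). Not NE.
(Avenue, Tunnel): Driver A can switch to Highway (0 → 5). Not NE.
(Avenue, Backroad): Driver A can switch to Bridge (2 → 5). Not NE.
(Bridge, Bridge): Driver A gets 10, best alternative 5; Driver B gets 12, best alternative 11. No profitable deviation — NE.
(Bridge, Tunnel): Driver A can switch to Highway (1 → 5). Not NE.
(Bridge, Backroad): Driver B can switch to Bridge (11 → 12). Not NE.
(Tunnel, Bridge): Driver A can switch to Avenue (1 → 5). Not NE.
(Tunnel, Tunnel): Driver A can switch to Highway (2 → 5). Not NE.
(Tunnel, Backroad): Driver A can switch to Bridge (4 → 5). Not NE.

Pure NE: (Bridge, Bridge)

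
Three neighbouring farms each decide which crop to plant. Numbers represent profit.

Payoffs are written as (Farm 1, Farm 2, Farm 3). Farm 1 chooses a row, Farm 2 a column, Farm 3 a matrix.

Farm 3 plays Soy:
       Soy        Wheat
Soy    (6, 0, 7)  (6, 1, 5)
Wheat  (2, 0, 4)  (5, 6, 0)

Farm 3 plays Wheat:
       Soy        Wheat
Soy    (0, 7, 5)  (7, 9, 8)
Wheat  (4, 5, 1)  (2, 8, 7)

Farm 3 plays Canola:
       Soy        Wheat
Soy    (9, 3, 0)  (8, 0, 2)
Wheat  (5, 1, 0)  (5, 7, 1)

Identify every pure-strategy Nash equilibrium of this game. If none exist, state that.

Pure NE: (Soy, Wheat, Wheat)

Check each profile: it is a Nash equilibrium iff no player can strictly gain by switching unilaterally.
(Soy, Soy, Soy): Farm 2 can switch to Wheat (0 → 1). Not NE.
(Soy, Soy, Wheat): Farm 1 can switch to Wheat (0 → 4). Not NE.
(Soy, Soy, Canola): Farm 3 can switch to Soy (0 → 7). Not NE.
(Soy, Wheat, Soy): Farm 3 can switch to Wheat (5 → 8). Not NE.
(Soy, Wheat, Wheat): Farm 1 gets 7, best alternative 2; Farm 2 gets 9, best alternative 7; Farm 3 gets 8, best alternative 5. No profitable deviation — NE.
(Soy, Wheat, Canola): Farm 2 can switch to Soy (0 → 3). Not NE.
(Wheat, Soy, Soy): Farm 1 can switch to Soy (2 → 6). Not NE.
(Wheat, Soy, Wheat): Farm 2 can switch to Wheat (5 → 8). Not NE.
(Wheat, Soy, Canola): Farm 1 can switch to Soy (5 → 9). Not NE.
(Wheat, Wheat, Soy): Farm 1 can switch to Soy (5 → 6). Not NE.
(Wheat, Wheat, Wheat): Farm 1 can switch to Soy (2 → 7). Not NE.
(Wheat, Wheat, Canola): Farm 1 can switch to Soy (5 → 8). Not NE.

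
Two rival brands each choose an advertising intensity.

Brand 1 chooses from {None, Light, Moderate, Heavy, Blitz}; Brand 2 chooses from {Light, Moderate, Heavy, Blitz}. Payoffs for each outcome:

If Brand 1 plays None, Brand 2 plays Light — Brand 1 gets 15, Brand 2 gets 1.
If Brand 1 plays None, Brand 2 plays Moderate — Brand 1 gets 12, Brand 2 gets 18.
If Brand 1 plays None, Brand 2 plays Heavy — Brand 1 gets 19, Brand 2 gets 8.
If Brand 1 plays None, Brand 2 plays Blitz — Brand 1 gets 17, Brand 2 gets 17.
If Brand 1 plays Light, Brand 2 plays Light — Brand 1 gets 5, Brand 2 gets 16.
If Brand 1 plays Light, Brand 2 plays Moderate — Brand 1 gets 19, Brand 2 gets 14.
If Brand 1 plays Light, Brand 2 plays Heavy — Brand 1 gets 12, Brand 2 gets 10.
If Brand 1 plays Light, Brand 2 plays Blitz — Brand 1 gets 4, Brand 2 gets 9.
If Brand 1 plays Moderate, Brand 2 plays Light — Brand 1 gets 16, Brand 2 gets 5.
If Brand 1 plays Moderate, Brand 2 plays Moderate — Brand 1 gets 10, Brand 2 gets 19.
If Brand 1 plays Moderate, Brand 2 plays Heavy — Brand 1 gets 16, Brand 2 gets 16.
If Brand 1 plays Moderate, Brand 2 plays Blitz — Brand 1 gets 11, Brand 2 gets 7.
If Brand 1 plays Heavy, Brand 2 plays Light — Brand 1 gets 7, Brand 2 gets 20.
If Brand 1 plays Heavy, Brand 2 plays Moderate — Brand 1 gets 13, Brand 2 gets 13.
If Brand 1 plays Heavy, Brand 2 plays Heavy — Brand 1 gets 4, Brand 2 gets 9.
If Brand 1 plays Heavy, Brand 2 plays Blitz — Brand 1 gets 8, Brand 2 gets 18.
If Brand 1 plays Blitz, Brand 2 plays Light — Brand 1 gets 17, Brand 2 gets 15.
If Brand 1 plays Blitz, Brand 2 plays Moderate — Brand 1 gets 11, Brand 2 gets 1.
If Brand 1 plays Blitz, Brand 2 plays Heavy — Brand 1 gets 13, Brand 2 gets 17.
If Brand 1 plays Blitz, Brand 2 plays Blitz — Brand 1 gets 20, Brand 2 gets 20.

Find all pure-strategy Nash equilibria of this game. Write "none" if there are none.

Brand 1 against Light: payoffs 15, 5, 16, 7, 17 → best response Blitz.
Brand 1 against Moderate: payoffs 12, 19, 10, 13, 11 → best response Light.
Brand 1 against Heavy: payoffs 19, 12, 16, 4, 13 → best response None.
Brand 1 against Blitz: payoffs 17, 4, 11, 8, 20 → best response Blitz.
Brand 2 against None: payoffs 1, 18, 8, 17 → best response Moderate.
Brand 2 against Light: payoffs 16, 14, 10, 9 → best response Light.
Brand 2 against Moderate: payoffs 5, 19, 16, 7 → best response Moderate.
Brand 2 against Heavy: payoffs 20, 13, 9, 18 → best response Light.
Brand 2 against Blitz: payoffs 15, 1, 17, 20 → best response Blitz.
Mutual best responses: (Blitz, Blitz).

Pure NE: (Blitz, Blitz)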